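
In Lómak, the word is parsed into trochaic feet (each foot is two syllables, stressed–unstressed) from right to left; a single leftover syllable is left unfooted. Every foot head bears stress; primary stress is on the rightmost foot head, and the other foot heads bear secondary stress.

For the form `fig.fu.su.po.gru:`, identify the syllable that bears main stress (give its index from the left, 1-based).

Parse right to left into trochaic (ˈσσ) feet: fig (ˈfu.su) (ˈpo.gru:). Syllable 1 is left unfooted.
Foot heads (stressed positions): 2, 4.
End Rule Rightmost: primary stress on the rightmost head = syllable 4.
Primary stress: syllable 4 → fig.fu.su.ˈpo.gru:.

4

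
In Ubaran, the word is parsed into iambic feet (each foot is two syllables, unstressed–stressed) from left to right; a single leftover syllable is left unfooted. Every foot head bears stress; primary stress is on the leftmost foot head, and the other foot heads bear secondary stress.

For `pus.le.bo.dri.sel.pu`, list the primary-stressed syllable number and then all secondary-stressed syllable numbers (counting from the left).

primary 2, secondary 4, 6

Parse left to right into iambic (σˈσ) feet: (pus.ˈle) (bo.ˈdri) (sel.ˈpu).
Foot heads (stressed positions): 2, 4, 6.
End Rule Leftmost: primary stress on the leftmost head = syllable 2.
Secondary stress on 4, 6: pus.ˈle.bo.ˌdri.sel.ˌpu.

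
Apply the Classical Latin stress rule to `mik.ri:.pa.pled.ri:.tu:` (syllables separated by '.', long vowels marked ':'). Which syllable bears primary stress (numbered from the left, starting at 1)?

Classical Latin: stress the penult if heavy (long vowel or closed), else the antepenult.
Weights: 4 pled H, 5 ri: H, 6 tu: H.
The penult (syllable 5, ri:) is heavy, so it takes stress.
Stress on syllable 5: mik.ri:.pa.pled.ˈri:.tu:.

5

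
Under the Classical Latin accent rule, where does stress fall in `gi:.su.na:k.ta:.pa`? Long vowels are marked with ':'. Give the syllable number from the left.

Classical Latin: stress the penult if heavy (long vowel or closed), else the antepenult.
Weights: 3 na:k H, 4 ta: H, 5 pa L.
The penult (syllable 4, ta:) is heavy, so it takes stress.
Stress on syllable 4: gi:.su.na:k.ˈta:.pa.

4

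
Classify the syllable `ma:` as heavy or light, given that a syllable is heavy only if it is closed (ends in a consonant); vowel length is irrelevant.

`ma:`: long vowel, open (no coda). Open (no coda) → light.

light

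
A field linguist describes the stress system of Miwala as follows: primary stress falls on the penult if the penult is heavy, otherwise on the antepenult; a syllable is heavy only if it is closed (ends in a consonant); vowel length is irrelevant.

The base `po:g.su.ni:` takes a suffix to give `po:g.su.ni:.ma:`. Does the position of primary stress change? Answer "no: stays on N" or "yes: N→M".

Base `po:g.su.ni:` (3 syllables):
  Weights: 1 po:g H, 2 su L, 3 ni: L.
  The penult (syllable 2, su) is light, so stress falls on the antepenult (syllable 1, po:g).
  → primary stress on syllable 1.
Suffixed `po:g.su.ni:.ma:` (4 syllables):
  Weights: 2 su L, 3 ni: L, 4 ma: L.
  The penult (syllable 3, ni:) is light, so stress falls on the antepenult (syllable 2, su).
  → primary stress on syllable 2.

yes: 1→2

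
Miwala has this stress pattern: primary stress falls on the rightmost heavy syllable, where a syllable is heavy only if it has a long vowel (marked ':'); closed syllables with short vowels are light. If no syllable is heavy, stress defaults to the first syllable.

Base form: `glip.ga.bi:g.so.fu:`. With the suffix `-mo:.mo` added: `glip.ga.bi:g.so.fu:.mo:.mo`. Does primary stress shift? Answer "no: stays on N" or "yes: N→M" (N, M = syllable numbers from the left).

yes: 5→6

Base `glip.ga.bi:g.so.fu:` (5 syllables):
  Weights: 1 glip L, 2 ga L, 3 bi:g H, 4 so L, 5 fu: H.
  Heavy syllables in the domain: 3, 5. The rightmost is syllable 5 (fu:).
  → primary stress on syllable 5.
Suffixed `glip.ga.bi:g.so.fu:.mo:.mo` (7 syllables):
  Weights: 1 glip L, 2 ga L, 3 bi:g H, 4 so L, 5 fu: H, 6 mo: H, 7 mo L.
  Heavy syllables in the domain: 3, 5, 6. The rightmost is syllable 6 (mo:).
  → primary stress on syllable 6.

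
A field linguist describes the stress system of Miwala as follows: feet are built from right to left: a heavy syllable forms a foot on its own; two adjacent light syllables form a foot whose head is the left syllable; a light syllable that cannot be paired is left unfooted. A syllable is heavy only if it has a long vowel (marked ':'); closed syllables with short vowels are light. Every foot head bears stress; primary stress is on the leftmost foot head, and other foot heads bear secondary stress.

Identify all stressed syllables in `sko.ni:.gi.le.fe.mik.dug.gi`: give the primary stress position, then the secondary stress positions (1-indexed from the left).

Weights: 1 sko L, 2 ni: H, 3 gi L, 4 le L, 5 fe L, 6 mik L, 7 dug L, 8 gi L.
Parse right to left (heavy = foot alone; LL = one foot; stranded L unfooted): sko (ˈni:) (ˈgi.le) (ˈfe.mik) (ˈdug.gi).
Foot heads: 2, 3, 5, 7.
Primary stress on the leftmost head = syllable 2.
Secondary stress on 3, 5, 7: sko.ˈni:.ˌgi.le.ˌfe.mik.ˌdug.gi.

primary 2, secondary 3, 5, 7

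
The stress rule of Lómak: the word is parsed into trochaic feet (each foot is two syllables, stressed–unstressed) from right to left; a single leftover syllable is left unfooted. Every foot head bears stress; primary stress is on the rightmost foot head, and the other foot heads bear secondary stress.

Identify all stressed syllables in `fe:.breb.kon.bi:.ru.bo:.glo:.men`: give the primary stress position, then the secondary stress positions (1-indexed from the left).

primary 7, secondary 1, 3, 5

Parse right to left into trochaic (ˈσσ) feet: (ˈfe:.breb) (ˈkon.bi:) (ˈru.bo:) (ˈglo:.men).
Foot heads (stressed positions): 1, 3, 5, 7.
End Rule Rightmost: primary stress on the rightmost head = syllable 7.
Secondary stress on 1, 3, 5: ˌfe:.breb.ˌkon.bi:.ˌru.bo:.ˈglo:.men.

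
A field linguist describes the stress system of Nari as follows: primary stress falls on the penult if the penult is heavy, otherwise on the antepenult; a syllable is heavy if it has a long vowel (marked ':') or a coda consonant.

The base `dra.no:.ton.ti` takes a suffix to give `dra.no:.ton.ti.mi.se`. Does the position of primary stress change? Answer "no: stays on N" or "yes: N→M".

Base `dra.no:.ton.ti` (4 syllables):
  Weights: 2 no: H, 3 ton H, 4 ti L.
  The penult (syllable 3, ton) is heavy, so it takes stress.
  → primary stress on syllable 3.
Suffixed `dra.no:.ton.ti.mi.se` (6 syllables):
  Weights: 4 ti L, 5 mi L, 6 se L.
  The penult (syllable 5, mi) is light, so stress falls on the antepenult (syllable 4, ti).
  → primary stress on syllable 4.

yes: 3→4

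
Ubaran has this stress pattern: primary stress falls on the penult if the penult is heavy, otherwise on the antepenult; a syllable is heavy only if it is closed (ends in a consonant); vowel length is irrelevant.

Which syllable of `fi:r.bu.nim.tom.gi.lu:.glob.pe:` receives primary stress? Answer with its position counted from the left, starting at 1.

Weights: 6 lu: L, 7 glob H, 8 pe: L.
The penult (syllable 7, glob) is heavy, so it takes stress.
Primary stress: syllable 7 → fi:r.bu.nim.tom.gi.lu:.ˈglob.pe:.

7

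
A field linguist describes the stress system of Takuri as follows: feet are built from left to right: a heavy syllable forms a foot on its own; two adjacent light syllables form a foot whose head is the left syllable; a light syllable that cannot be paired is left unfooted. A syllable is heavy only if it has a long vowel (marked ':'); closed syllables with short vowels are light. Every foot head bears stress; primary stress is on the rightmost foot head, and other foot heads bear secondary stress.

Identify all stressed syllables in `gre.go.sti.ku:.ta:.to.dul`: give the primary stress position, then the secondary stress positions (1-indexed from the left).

primary 6, secondary 1, 4, 5

Weights: 1 gre L, 2 go L, 3 sti L, 4 ku: H, 5 ta: H, 6 to L, 7 dul L.
Parse left to right (heavy = foot alone; LL = one foot; stranded L unfooted): (ˈgre.go) sti (ˈku:) (ˈta:) (ˈto.dul).
Foot heads: 1, 4, 5, 6.
Primary stress on the rightmost head = syllable 6.
Secondary stress on 1, 4, 5: ˌgre.go.sti.ˌku:.ˌta:.ˈto.dul.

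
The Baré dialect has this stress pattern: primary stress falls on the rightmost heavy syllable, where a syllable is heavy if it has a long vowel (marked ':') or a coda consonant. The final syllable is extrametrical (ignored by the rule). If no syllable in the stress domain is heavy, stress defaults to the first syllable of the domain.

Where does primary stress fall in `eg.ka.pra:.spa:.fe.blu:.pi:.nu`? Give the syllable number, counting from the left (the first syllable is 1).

7

The final syllable (8, nu) is extrametrical; the stress domain is syllables 1–7.
Weights: 1 eg H, 2 ka L, 3 pra: H, 4 spa: H, 5 fe L, 6 blu: H, 7 pi: H.
Heavy syllables in the domain: 1, 3, 4, 6, 7. The rightmost is syllable 7 (pi:).
Primary stress: syllable 7 → eg.ka.pra:.spa:.fe.blu:.ˈpi:.nu.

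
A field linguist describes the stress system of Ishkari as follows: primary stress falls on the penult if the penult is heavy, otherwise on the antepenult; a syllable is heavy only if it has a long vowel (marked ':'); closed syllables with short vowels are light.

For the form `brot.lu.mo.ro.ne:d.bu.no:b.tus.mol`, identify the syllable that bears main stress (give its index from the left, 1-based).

Weights: 7 no:b H, 8 tus L, 9 mol L.
The penult (syllable 8, tus) is light, so stress falls on the antepenult (syllable 7, no:b).
Primary stress: syllable 7 → brot.lu.mo.ro.ne:d.bu.ˈno:b.tus.mol.

7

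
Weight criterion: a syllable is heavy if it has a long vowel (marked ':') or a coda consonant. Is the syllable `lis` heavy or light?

heavy

`lis`: short vowel, closed (coda /s/). Closed → heavy.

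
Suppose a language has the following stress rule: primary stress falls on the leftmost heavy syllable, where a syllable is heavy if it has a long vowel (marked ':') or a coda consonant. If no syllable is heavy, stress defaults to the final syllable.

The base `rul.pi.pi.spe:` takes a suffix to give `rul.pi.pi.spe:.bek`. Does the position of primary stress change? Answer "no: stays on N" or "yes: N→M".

no: stays on 1

Base `rul.pi.pi.spe:` (4 syllables):
  Weights: 1 rul H, 2 pi L, 3 pi L, 4 spe: H.
  Heavy syllables in the domain: 1, 4. The leftmost is syllable 1 (rul).
  → primary stress on syllable 1.
Suffixed `rul.pi.pi.spe:.bek` (5 syllables):
  Weights: 1 rul H, 2 pi L, 3 pi L, 4 spe: H, 5 bek H.
  Heavy syllables in the domain: 1, 4, 5. The leftmost is syllable 1 (rul).
  → primary stress on syllable 1.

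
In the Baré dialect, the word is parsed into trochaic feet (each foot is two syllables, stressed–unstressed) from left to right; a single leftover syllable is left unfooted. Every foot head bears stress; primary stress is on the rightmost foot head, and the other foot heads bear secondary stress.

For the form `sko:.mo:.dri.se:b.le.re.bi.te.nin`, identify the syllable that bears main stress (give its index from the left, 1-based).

7

Parse left to right into trochaic (ˈσσ) feet: (ˈsko:.mo:) (ˈdri.se:b) (ˈle.re) (ˈbi.te) nin. Syllable 9 is left unfooted.
Foot heads (stressed positions): 1, 3, 5, 7.
End Rule Rightmost: primary stress on the rightmost head = syllable 7.
Primary stress: syllable 7 → sko:.mo:.dri.se:b.le.re.ˈbi.te.nin.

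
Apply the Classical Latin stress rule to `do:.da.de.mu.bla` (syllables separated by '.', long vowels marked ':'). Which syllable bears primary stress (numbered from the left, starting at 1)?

Classical Latin: stress the penult if heavy (long vowel or closed), else the antepenult.
Weights: 3 de L, 4 mu L, 5 bla L.
The penult (syllable 4, mu) is light, so stress falls on the antepenult (syllable 3, de).
Stress on syllable 3: do:.da.ˈde.mu.bla.

3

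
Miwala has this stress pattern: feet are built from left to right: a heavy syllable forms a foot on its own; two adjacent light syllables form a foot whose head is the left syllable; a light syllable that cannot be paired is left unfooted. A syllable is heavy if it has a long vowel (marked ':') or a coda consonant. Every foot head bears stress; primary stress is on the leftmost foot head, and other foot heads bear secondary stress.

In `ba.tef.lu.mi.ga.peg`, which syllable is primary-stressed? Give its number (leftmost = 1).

Weights: 1 ba L, 2 tef H, 3 lu L, 4 mi L, 5 ga L, 6 peg H.
Parse left to right (heavy = foot alone; LL = one foot; stranded L unfooted): ba (ˈtef) (ˈlu.mi) ga (ˈpeg).
Foot heads: 2, 3, 6.
Primary stress on the leftmost head = syllable 2.
Primary stress: syllable 2 → ba.ˈtef.lu.mi.ga.peg.

2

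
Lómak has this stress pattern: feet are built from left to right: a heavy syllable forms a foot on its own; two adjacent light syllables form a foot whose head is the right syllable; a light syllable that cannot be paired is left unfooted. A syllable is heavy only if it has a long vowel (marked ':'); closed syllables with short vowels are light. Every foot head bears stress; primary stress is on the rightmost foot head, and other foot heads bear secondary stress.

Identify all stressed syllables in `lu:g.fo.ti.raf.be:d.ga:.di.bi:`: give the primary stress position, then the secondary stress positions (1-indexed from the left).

primary 8, secondary 1, 3, 5, 6

Weights: 1 lu:g H, 2 fo L, 3 ti L, 4 raf L, 5 be:d H, 6 ga: H, 7 di L, 8 bi: H.
Parse left to right (heavy = foot alone; LL = one foot; stranded L unfooted): (ˈlu:g) (fo.ˈti) raf (ˈbe:d) (ˈga:) di (ˈbi:).
Foot heads: 1, 3, 5, 6, 8.
Primary stress on the rightmost head = syllable 8.
Secondary stress on 1, 3, 5, 6: ˌlu:g.fo.ˌti.raf.ˌbe:d.ˌga:.di.ˈbi:.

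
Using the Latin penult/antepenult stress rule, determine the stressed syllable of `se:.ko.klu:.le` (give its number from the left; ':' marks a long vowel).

3

Classical Latin: stress the penult if heavy (long vowel or closed), else the antepenult.
Weights: 2 ko L, 3 klu: H, 4 le L.
The penult (syllable 3, klu:) is heavy, so it takes stress.
Stress on syllable 3: se:.ko.ˈklu:.le.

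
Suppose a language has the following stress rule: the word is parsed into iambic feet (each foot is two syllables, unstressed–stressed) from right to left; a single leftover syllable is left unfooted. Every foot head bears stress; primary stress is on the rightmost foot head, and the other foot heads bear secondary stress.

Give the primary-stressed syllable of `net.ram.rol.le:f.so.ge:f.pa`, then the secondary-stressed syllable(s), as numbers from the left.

primary 7, secondary 3, 5

Parse right to left into iambic (σˈσ) feet: net (ram.ˈrol) (le:f.ˈso) (ge:f.ˈpa). Syllable 1 is left unfooted.
Foot heads (stressed positions): 3, 5, 7.
End Rule Rightmost: primary stress on the rightmost head = syllable 7.
Secondary stress on 3, 5: net.ram.ˌrol.le:f.ˌso.ge:f.ˈpa.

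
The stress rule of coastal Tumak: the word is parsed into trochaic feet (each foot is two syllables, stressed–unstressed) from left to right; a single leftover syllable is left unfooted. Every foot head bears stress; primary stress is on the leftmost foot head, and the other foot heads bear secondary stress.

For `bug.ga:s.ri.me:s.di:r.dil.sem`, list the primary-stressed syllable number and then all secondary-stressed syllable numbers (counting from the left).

primary 1, secondary 3, 5

Parse left to right into trochaic (ˈσσ) feet: (ˈbug.ga:s) (ˈri.me:s) (ˈdi:r.dil) sem. Syllable 7 is left unfooted.
Foot heads (stressed positions): 1, 3, 5.
End Rule Leftmost: primary stress on the leftmost head = syllable 1.
Secondary stress on 3, 5: ˈbug.ga:s.ˌri.me:s.ˌdi:r.dil.sem.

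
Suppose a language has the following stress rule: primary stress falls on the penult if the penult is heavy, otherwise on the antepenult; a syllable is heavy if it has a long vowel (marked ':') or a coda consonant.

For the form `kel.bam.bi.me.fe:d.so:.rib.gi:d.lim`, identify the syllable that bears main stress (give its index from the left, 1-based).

8

Weights: 7 rib H, 8 gi:d H, 9 lim H.
The penult (syllable 8, gi:d) is heavy, so it takes stress.
Primary stress: syllable 8 → kel.bam.bi.me.fe:d.so:.rib.ˈgi:d.lim.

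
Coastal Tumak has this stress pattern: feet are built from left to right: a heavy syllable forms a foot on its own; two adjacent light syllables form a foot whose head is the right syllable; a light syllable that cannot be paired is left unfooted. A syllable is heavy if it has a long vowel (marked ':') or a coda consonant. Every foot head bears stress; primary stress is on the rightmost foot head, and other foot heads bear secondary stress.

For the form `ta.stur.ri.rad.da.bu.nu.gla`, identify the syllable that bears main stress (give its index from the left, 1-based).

Weights: 1 ta L, 2 stur H, 3 ri L, 4 rad H, 5 da L, 6 bu L, 7 nu L, 8 gla L.
Parse left to right (heavy = foot alone; LL = one foot; stranded L unfooted): ta (ˈstur) ri (ˈrad) (da.ˈbu) (nu.ˈgla).
Foot heads: 2, 4, 6, 8.
Primary stress on the rightmost head = syllable 8.
Primary stress: syllable 8 → ta.stur.ri.rad.da.bu.nu.ˈgla.

8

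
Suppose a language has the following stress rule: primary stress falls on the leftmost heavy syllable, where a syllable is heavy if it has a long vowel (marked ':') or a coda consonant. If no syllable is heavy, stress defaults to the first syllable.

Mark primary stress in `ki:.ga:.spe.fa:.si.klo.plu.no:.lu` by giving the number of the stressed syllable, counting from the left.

Weights: 1 ki: H, 2 ga: H, 3 spe L, 4 fa: H, 5 si L, 6 klo L, 7 plu L, 8 no: H, 9 lu L.
Heavy syllables in the domain: 1, 2, 4, 8. The leftmost is syllable 1 (ki:).
Primary stress: syllable 1 → ˈki:.ga:.spe.fa:.si.klo.plu.no:.lu.

1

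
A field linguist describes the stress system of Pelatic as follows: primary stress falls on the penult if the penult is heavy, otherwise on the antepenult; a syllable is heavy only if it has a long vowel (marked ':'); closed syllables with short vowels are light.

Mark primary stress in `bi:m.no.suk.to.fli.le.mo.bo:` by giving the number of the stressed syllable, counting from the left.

Weights: 6 le L, 7 mo L, 8 bo: H.
The penult (syllable 7, mo) is light, so stress falls on the antepenult (syllable 6, le).
Primary stress: syllable 6 → bi:m.no.suk.to.fli.ˈle.mo.bo:.

6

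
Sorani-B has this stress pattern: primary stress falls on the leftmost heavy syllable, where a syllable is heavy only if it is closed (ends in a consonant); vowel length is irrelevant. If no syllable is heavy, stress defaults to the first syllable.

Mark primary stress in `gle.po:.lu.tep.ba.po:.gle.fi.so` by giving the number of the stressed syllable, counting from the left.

Weights: 1 gle L, 2 po: L, 3 lu L, 4 tep H, 5 ba L, 6 po: L, 7 gle L, 8 fi L, 9 so L.
Heavy syllables in the domain: 4. The leftmost is syllable 4 (tep).
Primary stress: syllable 4 → gle.po:.lu.ˈtep.ba.po:.gle.fi.so.

4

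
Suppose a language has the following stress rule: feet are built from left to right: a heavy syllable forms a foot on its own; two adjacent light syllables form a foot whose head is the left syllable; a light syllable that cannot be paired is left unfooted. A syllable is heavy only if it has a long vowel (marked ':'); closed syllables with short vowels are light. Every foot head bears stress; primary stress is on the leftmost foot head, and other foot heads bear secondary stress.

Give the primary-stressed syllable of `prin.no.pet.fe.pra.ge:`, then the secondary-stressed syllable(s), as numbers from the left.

primary 1, secondary 3, 6

Weights: 1 prin L, 2 no L, 3 pet L, 4 fe L, 5 pra L, 6 ge: H.
Parse left to right (heavy = foot alone; LL = one foot; stranded L unfooted): (ˈprin.no) (ˈpet.fe) pra (ˈge:).
Foot heads: 1, 3, 6.
Primary stress on the leftmost head = syllable 1.
Secondary stress on 3, 6: ˈprin.no.ˌpet.fe.pra.ˌge:.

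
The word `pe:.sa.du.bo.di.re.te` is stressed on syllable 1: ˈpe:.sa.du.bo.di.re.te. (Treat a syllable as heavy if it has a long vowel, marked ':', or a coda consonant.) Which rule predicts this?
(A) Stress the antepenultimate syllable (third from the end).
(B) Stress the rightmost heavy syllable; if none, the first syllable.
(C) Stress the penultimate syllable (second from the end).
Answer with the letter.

Rule A → syllable 5 (observed: 1).
Rule B → syllable 1 ✓.
Rule C → syllable 6 (observed: 1).

B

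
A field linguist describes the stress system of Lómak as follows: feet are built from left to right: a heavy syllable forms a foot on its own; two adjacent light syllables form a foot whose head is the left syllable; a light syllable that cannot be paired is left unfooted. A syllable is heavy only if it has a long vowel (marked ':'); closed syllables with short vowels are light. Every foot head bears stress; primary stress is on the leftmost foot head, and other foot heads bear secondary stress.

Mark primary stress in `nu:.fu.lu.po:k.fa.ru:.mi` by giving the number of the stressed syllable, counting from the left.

1

Weights: 1 nu: H, 2 fu L, 3 lu L, 4 po:k H, 5 fa L, 6 ru: H, 7 mi L.
Parse left to right (heavy = foot alone; LL = one foot; stranded L unfooted): (ˈnu:) (ˈfu.lu) (ˈpo:k) fa (ˈru:) mi.
Foot heads: 1, 2, 4, 6.
Primary stress on the leftmost head = syllable 1.
Primary stress: syllable 1 → ˈnu:.fu.lu.po:k.fa.ru:.mi.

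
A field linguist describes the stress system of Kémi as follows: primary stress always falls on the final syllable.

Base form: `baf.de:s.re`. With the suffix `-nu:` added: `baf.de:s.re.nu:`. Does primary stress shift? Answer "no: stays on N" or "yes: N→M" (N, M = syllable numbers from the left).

yes: 3→4

Base `baf.de:s.re` (3 syllables):
  The word has 3 syllables; the final syllable is syllable 3 (re).
  → primary stress on syllable 3.
Suffixed `baf.de:s.re.nu:` (4 syllables):
  The word has 4 syllables; the final syllable is syllable 4 (nu:).
  → primary stress on syllable 4.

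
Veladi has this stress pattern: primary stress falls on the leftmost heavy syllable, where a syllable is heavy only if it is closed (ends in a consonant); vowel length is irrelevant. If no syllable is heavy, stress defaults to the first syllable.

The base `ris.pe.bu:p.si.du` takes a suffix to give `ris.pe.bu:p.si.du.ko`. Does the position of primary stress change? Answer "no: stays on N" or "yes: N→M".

Base `ris.pe.bu:p.si.du` (5 syllables):
  Weights: 1 ris H, 2 pe L, 3 bu:p H, 4 si L, 5 du L.
  Heavy syllables in the domain: 1, 3. The leftmost is syllable 1 (ris).
  → primary stress on syllable 1.
Suffixed `ris.pe.bu:p.si.du.ko` (6 syllables):
  Weights: 1 ris H, 2 pe L, 3 bu:p H, 4 si L, 5 du L, 6 ko L.
  Heavy syllables in the domain: 1, 3. The leftmost is syllable 1 (ris).
  → primary stress on syllable 1.

no: stays on 1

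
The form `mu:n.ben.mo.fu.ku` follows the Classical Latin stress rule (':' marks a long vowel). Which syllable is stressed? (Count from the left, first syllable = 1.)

Classical Latin: stress the penult if heavy (long vowel or closed), else the antepenult.
Weights: 3 mo L, 4 fu L, 5 ku L.
The penult (syllable 4, fu) is light, so stress falls on the antepenult (syllable 3, mo).
Stress on syllable 3: mu:n.ben.ˈmo.fu.ku.

3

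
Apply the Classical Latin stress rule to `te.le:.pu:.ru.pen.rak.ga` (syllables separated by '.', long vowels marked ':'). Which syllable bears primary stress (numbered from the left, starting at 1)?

Classical Latin: stress the penult if heavy (long vowel or closed), else the antepenult.
Weights: 5 pen H, 6 rak H, 7 ga L.
The penult (syllable 6, rak) is heavy, so it takes stress.
Stress on syllable 6: te.le:.pu:.ru.pen.ˈrak.ga.

6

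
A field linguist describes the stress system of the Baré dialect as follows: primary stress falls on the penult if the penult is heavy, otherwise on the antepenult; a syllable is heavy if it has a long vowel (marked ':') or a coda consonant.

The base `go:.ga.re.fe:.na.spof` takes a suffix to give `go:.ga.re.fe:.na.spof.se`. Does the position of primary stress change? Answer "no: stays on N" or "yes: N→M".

yes: 4→6

Base `go:.ga.re.fe:.na.spof` (6 syllables):
  Weights: 4 fe: H, 5 na L, 6 spof H.
  The penult (syllable 5, na) is light, so stress falls on the antepenult (syllable 4, fe:).
  → primary stress on syllable 4.
Suffixed `go:.ga.re.fe:.na.spof.se` (7 syllables):
  Weights: 5 na L, 6 spof H, 7 se L.
  The penult (syllable 6, spof) is heavy, so it takes stress.
  → primary stress on syllable 6.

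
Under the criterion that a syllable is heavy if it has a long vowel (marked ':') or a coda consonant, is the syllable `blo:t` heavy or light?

heavy

`blo:t`: long vowel, closed (coda /t/). Long vowel and closed → heavy.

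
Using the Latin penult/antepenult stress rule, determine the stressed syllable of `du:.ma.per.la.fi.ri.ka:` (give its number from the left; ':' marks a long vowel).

5

Classical Latin: stress the penult if heavy (long vowel or closed), else the antepenult.
Weights: 5 fi L, 6 ri L, 7 ka: H.
The penult (syllable 6, ri) is light, so stress falls on the antepenult (syllable 5, fi).
Stress on syllable 5: du:.ma.per.la.ˈfi.ri.ka:.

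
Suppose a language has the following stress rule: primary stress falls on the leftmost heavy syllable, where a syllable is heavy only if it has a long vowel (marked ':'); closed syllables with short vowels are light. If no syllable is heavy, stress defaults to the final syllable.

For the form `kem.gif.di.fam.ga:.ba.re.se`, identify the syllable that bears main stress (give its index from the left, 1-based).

5

Weights: 1 kem L, 2 gif L, 3 di L, 4 fam L, 5 ga: H, 6 ba L, 7 re L, 8 se L.
Heavy syllables in the domain: 5. The leftmost is syllable 5 (ga:).
Primary stress: syllable 5 → kem.gif.di.fam.ˈga:.ba.re.se.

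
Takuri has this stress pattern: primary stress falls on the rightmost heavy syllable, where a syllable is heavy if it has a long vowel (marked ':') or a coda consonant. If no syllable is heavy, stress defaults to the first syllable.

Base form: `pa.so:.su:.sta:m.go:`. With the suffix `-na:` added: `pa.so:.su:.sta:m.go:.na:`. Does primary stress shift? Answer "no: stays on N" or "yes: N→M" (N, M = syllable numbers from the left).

yes: 5→6

Base `pa.so:.su:.sta:m.go:` (5 syllables):
  Weights: 1 pa L, 2 so: H, 3 su: H, 4 sta:m H, 5 go: H.
  Heavy syllables in the domain: 2, 3, 4, 5. The rightmost is syllable 5 (go:).
  → primary stress on syllable 5.
Suffixed `pa.so:.su:.sta:m.go:.na:` (6 syllables):
  Weights: 1 pa L, 2 so: H, 3 su: H, 4 sta:m H, 5 go: H, 6 na: H.
  Heavy syllables in the domain: 2, 3, 4, 5, 6. The rightmost is syllable 6 (na:).
  → primary stress on syllable 6.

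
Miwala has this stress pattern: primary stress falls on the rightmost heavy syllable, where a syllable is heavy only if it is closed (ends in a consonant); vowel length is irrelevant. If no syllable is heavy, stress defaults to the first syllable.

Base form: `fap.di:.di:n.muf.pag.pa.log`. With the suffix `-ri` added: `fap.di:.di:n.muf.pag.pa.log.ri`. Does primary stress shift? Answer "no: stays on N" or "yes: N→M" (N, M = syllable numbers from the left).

no: stays on 7

Base `fap.di:.di:n.muf.pag.pa.log` (7 syllables):
  Weights: 1 fap H, 2 di: L, 3 di:n H, 4 muf H, 5 pag H, 6 pa L, 7 log H.
  Heavy syllables in the domain: 1, 3, 4, 5, 7. The rightmost is syllable 7 (log).
  → primary stress on syllable 7.
Suffixed `fap.di:.di:n.muf.pag.pa.log.ri` (8 syllables):
  Weights: 1 fap H, 2 di: L, 3 di:n H, 4 muf H, 5 pag H, 6 pa L, 7 log H, 8 ri L.
  Heavy syllables in the domain: 1, 3, 4, 5, 7. The rightmost is syllable 7 (log).
  → primary stress on syllable 7.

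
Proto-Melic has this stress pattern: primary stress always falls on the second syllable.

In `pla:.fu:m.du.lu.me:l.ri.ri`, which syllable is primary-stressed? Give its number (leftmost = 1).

2

The word has 7 syllables; the second syllable is syllable 2 (fu:m).
Primary stress: syllable 2 → pla:.ˈfu:m.du.lu.me:l.ri.ri.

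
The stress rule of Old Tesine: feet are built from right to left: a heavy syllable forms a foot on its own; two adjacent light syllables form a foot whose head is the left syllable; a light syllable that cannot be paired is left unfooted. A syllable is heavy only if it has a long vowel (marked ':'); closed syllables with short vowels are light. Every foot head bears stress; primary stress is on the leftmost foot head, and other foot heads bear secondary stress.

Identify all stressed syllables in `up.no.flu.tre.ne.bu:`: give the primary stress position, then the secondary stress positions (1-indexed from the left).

primary 2, secondary 4, 6

Weights: 1 up L, 2 no L, 3 flu L, 4 tre L, 5 ne L, 6 bu: H.
Parse right to left (heavy = foot alone; LL = one foot; stranded L unfooted): up (ˈno.flu) (ˈtre.ne) (ˈbu:).
Foot heads: 2, 4, 6.
Primary stress on the leftmost head = syllable 2.
Secondary stress on 4, 6: up.ˈno.flu.ˌtre.ne.ˌbu:.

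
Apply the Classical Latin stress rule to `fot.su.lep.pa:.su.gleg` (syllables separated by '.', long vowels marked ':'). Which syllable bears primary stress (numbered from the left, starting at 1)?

Classical Latin: stress the penult if heavy (long vowel or closed), else the antepenult.
Weights: 4 pa: H, 5 su L, 6 gleg H.
The penult (syllable 5, su) is light, so stress falls on the antepenult (syllable 4, pa:).
Stress on syllable 4: fot.su.lep.ˈpa:.su.gleg.

4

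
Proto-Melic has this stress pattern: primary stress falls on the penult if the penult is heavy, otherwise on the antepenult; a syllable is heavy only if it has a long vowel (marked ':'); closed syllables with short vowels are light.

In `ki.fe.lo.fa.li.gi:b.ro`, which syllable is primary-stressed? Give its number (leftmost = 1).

6

Weights: 5 li L, 6 gi:b H, 7 ro L.
The penult (syllable 6, gi:b) is heavy, so it takes stress.
Primary stress: syllable 6 → ki.fe.lo.fa.li.ˈgi:b.ro.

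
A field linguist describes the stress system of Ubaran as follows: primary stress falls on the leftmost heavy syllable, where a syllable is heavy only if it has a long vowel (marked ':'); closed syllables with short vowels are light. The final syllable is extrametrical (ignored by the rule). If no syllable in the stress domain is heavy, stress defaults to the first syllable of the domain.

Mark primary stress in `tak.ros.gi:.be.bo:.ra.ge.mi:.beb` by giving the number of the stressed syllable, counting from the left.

3

The final syllable (9, beb) is extrametrical; the stress domain is syllables 1–8.
Weights: 1 tak L, 2 ros L, 3 gi: H, 4 be L, 5 bo: H, 6 ra L, 7 ge L, 8 mi: H.
Heavy syllables in the domain: 3, 5, 8. The leftmost is syllable 3 (gi:).
Primary stress: syllable 3 → tak.ros.ˈgi:.be.bo:.ra.ge.mi:.beb.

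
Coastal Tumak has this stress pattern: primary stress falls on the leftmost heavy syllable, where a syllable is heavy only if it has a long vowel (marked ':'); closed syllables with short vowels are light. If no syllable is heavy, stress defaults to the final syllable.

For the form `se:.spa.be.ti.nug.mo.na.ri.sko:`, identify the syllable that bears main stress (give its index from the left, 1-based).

1

Weights: 1 se: H, 2 spa L, 3 be L, 4 ti L, 5 nug L, 6 mo L, 7 na L, 8 ri L, 9 sko: H.
Heavy syllables in the domain: 1, 9. The leftmost is syllable 1 (se:).
Primary stress: syllable 1 → ˈse:.spa.be.ti.nug.mo.na.ri.sko:.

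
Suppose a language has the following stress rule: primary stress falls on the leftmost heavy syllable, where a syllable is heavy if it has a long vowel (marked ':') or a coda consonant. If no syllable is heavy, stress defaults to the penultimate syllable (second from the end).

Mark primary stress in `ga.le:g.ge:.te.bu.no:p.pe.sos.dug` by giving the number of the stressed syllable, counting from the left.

Weights: 1 ga L, 2 le:g H, 3 ge: H, 4 te L, 5 bu L, 6 no:p H, 7 pe L, 8 sos H, 9 dug H.
Heavy syllables in the domain: 2, 3, 6, 8, 9. The leftmost is syllable 2 (le:g).
Primary stress: syllable 2 → ga.ˈle:g.ge:.te.bu.no:p.pe.sos.dug.

2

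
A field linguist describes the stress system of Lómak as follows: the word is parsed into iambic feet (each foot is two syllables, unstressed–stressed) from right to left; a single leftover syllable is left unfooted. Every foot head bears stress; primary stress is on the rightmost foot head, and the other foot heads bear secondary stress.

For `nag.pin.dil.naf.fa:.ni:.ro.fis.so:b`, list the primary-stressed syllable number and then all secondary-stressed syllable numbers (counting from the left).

primary 9, secondary 3, 5, 7

Parse right to left into iambic (σˈσ) feet: nag (pin.ˈdil) (naf.ˈfa:) (ni:.ˈro) (fis.ˈso:b). Syllable 1 is left unfooted.
Foot heads (stressed positions): 3, 5, 7, 9.
End Rule Rightmost: primary stress on the rightmost head = syllable 9.
Secondary stress on 3, 5, 7: nag.pin.ˌdil.naf.ˌfa:.ni:.ˌro.fis.ˈso:b.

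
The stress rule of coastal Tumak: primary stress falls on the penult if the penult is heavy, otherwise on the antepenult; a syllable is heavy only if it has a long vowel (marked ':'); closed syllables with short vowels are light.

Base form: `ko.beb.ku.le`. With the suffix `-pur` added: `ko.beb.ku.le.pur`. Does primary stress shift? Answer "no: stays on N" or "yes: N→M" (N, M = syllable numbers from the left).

Base `ko.beb.ku.le` (4 syllables):
  Weights: 2 beb L, 3 ku L, 4 le L.
  The penult (syllable 3, ku) is light, so stress falls on the antepenult (syllable 2, beb).
  → primary stress on syllable 2.
Suffixed `ko.beb.ku.le.pur` (5 syllables):
  Weights: 3 ku L, 4 le L, 5 pur L.
  The penult (syllable 4, le) is light, so stress falls on the antepenult (syllable 3, ku).
  → primary stress on syllable 3.

yes: 2→3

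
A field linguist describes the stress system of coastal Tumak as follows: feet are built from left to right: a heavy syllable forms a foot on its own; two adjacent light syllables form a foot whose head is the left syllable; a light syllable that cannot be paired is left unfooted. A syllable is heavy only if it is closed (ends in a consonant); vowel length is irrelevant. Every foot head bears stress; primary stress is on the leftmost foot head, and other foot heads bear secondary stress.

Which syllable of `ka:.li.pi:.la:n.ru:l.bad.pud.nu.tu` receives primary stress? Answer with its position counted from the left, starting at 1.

Weights: 1 ka: L, 2 li L, 3 pi: L, 4 la:n H, 5 ru:l H, 6 bad H, 7 pud H, 8 nu L, 9 tu L.
Parse left to right (heavy = foot alone; LL = one foot; stranded L unfooted): (ˈka:.li) pi: (ˈla:n) (ˈru:l) (ˈbad) (ˈpud) (ˈnu.tu).
Foot heads: 1, 4, 5, 6, 7, 8.
Primary stress on the leftmost head = syllable 1.
Primary stress: syllable 1 → ˈka:.li.pi:.la:n.ru:l.bad.pud.nu.tu.

1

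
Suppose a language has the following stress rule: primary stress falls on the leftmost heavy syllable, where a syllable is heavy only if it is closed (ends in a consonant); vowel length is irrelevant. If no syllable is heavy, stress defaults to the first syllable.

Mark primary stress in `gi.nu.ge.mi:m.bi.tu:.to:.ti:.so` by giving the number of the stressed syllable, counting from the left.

4

Weights: 1 gi L, 2 nu L, 3 ge L, 4 mi:m H, 5 bi L, 6 tu: L, 7 to: L, 8 ti: L, 9 so L.
Heavy syllables in the domain: 4. The leftmost is syllable 4 (mi:m).
Primary stress: syllable 4 → gi.nu.ge.ˈmi:m.bi.tu:.to:.ti:.so.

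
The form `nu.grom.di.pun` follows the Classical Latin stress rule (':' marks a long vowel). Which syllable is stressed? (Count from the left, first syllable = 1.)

2

Classical Latin: stress the penult if heavy (long vowel or closed), else the antepenult.
Weights: 2 grom H, 3 di L, 4 pun H.
The penult (syllable 3, di) is light, so stress falls on the antepenult (syllable 2, grom).
Stress on syllable 2: nu.ˈgrom.di.pun.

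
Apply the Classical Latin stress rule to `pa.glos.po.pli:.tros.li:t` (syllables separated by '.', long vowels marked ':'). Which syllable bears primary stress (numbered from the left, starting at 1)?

5

Classical Latin: stress the penult if heavy (long vowel or closed), else the antepenult.
Weights: 4 pli: H, 5 tros H, 6 li:t H.
The penult (syllable 5, tros) is heavy, so it takes stress.
Stress on syllable 5: pa.glos.po.pli:.ˈtros.li:t.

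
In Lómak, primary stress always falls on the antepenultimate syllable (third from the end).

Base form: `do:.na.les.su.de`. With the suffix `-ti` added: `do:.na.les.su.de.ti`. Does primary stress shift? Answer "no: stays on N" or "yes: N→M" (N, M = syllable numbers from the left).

Base `do:.na.les.su.de` (5 syllables):
  The word has 5 syllables; the antepenultimate syllable (third from the end) is syllable 3 (les).
  → primary stress on syllable 3.
Suffixed `do:.na.les.su.de.ti` (6 syllables):
  The word has 6 syllables; the antepenultimate syllable (third from the end) is syllable 4 (su).
  → primary stress on syllable 4.

yes: 3→4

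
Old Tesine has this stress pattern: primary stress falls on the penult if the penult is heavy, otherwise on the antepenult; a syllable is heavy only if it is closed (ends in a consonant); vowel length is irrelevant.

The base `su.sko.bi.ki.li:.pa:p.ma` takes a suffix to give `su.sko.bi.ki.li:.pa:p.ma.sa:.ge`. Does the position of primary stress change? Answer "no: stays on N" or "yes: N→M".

yes: 6→7

Base `su.sko.bi.ki.li:.pa:p.ma` (7 syllables):
  Weights: 5 li: L, 6 pa:p H, 7 ma L.
  The penult (syllable 6, pa:p) is heavy, so it takes stress.
  → primary stress on syllable 6.
Suffixed `su.sko.bi.ki.li:.pa:p.ma.sa:.ge` (9 syllables):
  Weights: 7 ma L, 8 sa: L, 9 ge L.
  The penult (syllable 8, sa:) is light, so stress falls on the antepenult (syllable 7, ma).
  → primary stress on syllable 7.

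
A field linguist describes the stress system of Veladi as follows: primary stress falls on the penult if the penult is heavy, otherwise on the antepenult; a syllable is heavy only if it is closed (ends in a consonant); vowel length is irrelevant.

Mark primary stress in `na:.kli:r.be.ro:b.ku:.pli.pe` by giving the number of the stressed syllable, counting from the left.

5

Weights: 5 ku: L, 6 pli L, 7 pe L.
The penult (syllable 6, pli) is light, so stress falls on the antepenult (syllable 5, ku:).
Primary stress: syllable 5 → na:.kli:r.be.ro:b.ˈku:.pli.pe.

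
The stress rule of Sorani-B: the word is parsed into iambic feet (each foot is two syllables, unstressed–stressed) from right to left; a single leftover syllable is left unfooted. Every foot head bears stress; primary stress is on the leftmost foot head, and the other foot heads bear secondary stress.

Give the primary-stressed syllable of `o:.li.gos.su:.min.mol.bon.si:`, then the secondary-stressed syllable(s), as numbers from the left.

Parse right to left into iambic (σˈσ) feet: (o:.ˈli) (gos.ˈsu:) (min.ˈmol) (bon.ˈsi:).
Foot heads (stressed positions): 2, 4, 6, 8.
End Rule Leftmost: primary stress on the leftmost head = syllable 2.
Secondary stress on 4, 6, 8: o:.ˈli.gos.ˌsu:.min.ˌmol.bon.ˌsi:.

primary 2, secondary 4, 6, 8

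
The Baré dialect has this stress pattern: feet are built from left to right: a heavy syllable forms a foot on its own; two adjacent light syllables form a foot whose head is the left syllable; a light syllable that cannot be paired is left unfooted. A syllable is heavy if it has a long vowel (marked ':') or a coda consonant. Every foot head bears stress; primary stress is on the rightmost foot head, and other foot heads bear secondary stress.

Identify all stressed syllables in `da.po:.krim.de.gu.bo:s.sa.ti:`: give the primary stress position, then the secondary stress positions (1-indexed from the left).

Weights: 1 da L, 2 po: H, 3 krim H, 4 de L, 5 gu L, 6 bo:s H, 7 sa L, 8 ti: H.
Parse left to right (heavy = foot alone; LL = one foot; stranded L unfooted): da (ˈpo:) (ˈkrim) (ˈde.gu) (ˈbo:s) sa (ˈti:).
Foot heads: 2, 3, 4, 6, 8.
Primary stress on the rightmost head = syllable 8.
Secondary stress on 2, 3, 4, 6: da.ˌpo:.ˌkrim.ˌde.gu.ˌbo:s.sa.ˈti:.

primary 8, secondary 2, 3, 4, 6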